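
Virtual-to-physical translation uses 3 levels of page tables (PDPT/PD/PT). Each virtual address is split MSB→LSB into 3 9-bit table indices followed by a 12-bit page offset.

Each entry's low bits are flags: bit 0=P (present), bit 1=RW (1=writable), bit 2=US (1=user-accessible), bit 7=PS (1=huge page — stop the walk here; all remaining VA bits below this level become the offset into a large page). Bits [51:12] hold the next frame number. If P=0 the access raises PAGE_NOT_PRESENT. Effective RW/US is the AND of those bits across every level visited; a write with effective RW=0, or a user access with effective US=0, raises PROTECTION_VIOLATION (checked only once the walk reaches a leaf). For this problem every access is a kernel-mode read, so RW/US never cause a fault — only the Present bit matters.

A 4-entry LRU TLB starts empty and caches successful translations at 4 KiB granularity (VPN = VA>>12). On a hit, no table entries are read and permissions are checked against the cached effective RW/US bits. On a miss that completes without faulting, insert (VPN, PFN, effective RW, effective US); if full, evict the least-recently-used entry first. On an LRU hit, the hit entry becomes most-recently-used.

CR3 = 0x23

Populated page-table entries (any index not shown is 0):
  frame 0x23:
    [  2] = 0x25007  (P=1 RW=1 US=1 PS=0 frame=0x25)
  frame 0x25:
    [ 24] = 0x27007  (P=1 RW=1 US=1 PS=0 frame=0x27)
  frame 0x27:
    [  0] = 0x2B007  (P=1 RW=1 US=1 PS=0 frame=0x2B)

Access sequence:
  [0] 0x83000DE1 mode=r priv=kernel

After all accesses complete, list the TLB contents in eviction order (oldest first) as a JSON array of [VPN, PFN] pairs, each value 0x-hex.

Trace:
#0 VA=0x83000DE1 (r,kernel):
  L0: frame=0x23 idx=2 entry=0x25007 [P=1 RW=1 US=1 PS=0]
  L1: frame=0x25 idx=24 entry=0x27007 [P=1 RW=1 US=1 PS=0]
  L2: frame=0x27 idx=0 entry=0x2B007 [P=1 RW=1 US=1 PS=0]
  → PA=0x2BDE1  (3 entries read)

TLB: [["0x83000", "0x2B"]]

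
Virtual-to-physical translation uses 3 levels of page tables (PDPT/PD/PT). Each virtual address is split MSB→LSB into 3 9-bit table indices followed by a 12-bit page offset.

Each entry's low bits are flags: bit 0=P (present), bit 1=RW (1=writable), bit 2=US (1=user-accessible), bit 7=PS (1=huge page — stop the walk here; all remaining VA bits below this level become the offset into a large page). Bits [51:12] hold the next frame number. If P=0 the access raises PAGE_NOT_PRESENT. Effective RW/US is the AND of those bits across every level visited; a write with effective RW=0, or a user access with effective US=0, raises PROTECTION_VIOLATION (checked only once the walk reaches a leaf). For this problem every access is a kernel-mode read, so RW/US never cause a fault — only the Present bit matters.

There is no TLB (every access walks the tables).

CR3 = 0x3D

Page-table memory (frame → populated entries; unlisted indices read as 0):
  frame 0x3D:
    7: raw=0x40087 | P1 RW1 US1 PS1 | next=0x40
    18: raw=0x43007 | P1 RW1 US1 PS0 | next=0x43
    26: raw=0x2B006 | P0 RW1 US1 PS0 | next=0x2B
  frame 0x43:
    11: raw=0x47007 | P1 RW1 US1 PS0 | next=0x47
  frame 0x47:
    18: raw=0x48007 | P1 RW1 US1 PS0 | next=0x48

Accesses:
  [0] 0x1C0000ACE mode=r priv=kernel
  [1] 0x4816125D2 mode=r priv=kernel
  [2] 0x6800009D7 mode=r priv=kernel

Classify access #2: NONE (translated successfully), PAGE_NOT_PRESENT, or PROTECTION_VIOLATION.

Trace:
#0 VA=0x1C0000ACE (r,kernel):
  [0] read 0x3D idx=7: raw=0x40087 flags P=1 W=1 U=1 S=1
  ⇒ phys 0x40ACE (huge @L0)  [1 reads]
#1 VA=0x4816125D2 (r,kernel):
  [0] read 0x3D idx=18: raw=0x43007 flags P=1 W=1 U=1 S=0
  [1] read 0x43 idx=11: raw=0x47007 flags P=1 W=1 U=1 S=0
  [2] read 0x47 idx=18: raw=0x48007 flags P=1 W=1 U=1 S=0
  ⇒ phys 0x485D2  [3 reads]
#2 VA=0x6800009D7 (r,kernel):
  [0] read 0x3D idx=26: raw=0x2B006 flags P=0 W=1 U=1 S=0
  ⇒ fault: PAGE_NOT_PRESENT  — 1 lookups

Access #2 fault: PAGE_NOT_PRESENT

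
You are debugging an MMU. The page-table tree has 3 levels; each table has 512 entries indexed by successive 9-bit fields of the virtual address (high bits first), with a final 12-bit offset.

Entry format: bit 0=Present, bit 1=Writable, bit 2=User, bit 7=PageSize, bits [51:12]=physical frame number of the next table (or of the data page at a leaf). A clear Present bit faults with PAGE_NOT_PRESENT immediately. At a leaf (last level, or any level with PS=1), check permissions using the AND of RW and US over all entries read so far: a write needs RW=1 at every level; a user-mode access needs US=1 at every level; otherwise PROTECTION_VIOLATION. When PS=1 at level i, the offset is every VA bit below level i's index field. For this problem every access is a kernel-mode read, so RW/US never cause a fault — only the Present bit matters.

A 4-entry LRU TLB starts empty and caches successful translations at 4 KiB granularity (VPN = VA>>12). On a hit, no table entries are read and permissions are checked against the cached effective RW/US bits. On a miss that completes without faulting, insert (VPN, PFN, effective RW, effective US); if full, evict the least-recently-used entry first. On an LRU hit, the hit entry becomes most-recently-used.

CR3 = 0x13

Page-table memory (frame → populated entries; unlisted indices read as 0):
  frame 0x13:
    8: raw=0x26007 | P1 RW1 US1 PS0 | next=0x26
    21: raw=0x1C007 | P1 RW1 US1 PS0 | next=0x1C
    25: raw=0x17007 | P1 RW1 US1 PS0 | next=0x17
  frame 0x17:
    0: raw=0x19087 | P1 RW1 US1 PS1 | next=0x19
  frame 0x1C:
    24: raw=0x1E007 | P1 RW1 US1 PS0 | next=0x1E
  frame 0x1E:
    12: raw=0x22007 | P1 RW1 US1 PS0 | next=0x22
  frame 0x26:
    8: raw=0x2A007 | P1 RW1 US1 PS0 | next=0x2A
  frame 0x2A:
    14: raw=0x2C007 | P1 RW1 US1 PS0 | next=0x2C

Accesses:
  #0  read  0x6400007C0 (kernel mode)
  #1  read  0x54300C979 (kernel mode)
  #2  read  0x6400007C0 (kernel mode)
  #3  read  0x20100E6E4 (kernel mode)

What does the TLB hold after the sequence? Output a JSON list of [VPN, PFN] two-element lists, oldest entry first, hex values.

Per-access translation:
#0 VA=0x6400007C0 (r,kernel):
  [0] read 0x13 idx=25: raw=0x17007 flags P=1 W=1 U=1 S=0
  [1] read 0x17 idx=0: raw=0x19087 flags P=1 W=1 U=1 S=1
  → PA=0x197C0 (huge @L1)  (2 entries read)
#1 VA=0x54300C979 (r,kernel):
  [0] read 0x13 idx=21: raw=0x1C007 flags P=1 W=1 U=1 S=0
  [1] read 0x1C idx=24: raw=0x1E007 flags P=1 W=1 U=1 S=0
  [2] read 0x1E idx=12: raw=0x22007 flags P=1 W=1 U=1 S=0
  → PA=0x22979  (3 entries read)
#2 VA=0x6400007C0 (r,kernel):
  TLB hit vpn=0x640000 → PA=0x197C0
#3 VA=0x20100E6E4 (r,kernel):
  [0] read 0x13 idx=8: raw=0x26007 flags P=1 W=1 U=1 S=0
  [1] read 0x26 idx=8: raw=0x2A007 flags P=1 W=1 U=1 S=0
  [2] read 0x2A idx=14: raw=0x2C007 flags P=1 W=1 U=1 S=0
  → PA=0x2C6E4  (3 entries read)

TLB: [["0x54300C", "0x22"], ["0x640000", "0x19"], ["0x20100E", "0x2C"]]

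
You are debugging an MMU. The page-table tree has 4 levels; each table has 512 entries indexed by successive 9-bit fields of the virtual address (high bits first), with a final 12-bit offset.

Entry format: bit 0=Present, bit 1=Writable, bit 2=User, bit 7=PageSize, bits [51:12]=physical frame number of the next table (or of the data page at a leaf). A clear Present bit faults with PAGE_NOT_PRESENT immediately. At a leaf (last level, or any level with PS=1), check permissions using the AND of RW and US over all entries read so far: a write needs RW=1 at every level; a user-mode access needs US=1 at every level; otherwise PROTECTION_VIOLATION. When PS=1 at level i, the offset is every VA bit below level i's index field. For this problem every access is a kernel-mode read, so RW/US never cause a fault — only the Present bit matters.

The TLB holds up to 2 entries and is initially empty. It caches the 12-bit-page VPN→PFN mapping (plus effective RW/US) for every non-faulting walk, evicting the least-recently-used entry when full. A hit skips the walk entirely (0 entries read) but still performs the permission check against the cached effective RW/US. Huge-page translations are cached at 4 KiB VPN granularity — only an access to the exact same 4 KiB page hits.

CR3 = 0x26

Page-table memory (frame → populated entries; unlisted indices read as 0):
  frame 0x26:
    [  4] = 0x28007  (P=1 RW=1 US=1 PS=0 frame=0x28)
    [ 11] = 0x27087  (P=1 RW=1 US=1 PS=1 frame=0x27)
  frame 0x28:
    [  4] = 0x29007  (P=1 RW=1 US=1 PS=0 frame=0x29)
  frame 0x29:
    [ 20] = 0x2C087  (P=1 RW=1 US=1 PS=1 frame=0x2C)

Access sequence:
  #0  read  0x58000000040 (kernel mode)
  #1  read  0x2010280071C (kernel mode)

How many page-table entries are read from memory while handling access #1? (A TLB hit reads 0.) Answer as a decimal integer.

Trace:
#0 VA=0x58000000040 (r,kernel):
  lvl0: tbl 0x26, slot 11 ⇒ 0x27087 (P1/RW1/US1/PS1)
  → PA=0x27040 (huge @L0)  (1 entries read)
#1 VA=0x2010280071C (r,kernel):
  lvl0: tbl 0x26, slot 4 ⇒ 0x28007 (P1/RW1/US1/PS0)
  lvl1: tbl 0x28, slot 4 ⇒ 0x29007 (P1/RW1/US1/PS0)
  lvl2: tbl 0x29, slot 20 ⇒ 0x2C087 (P1/RW1/US1/PS1)
  → PA=0x2C71C (huge @L2)  (3 entries read)

Entries read for #1: 3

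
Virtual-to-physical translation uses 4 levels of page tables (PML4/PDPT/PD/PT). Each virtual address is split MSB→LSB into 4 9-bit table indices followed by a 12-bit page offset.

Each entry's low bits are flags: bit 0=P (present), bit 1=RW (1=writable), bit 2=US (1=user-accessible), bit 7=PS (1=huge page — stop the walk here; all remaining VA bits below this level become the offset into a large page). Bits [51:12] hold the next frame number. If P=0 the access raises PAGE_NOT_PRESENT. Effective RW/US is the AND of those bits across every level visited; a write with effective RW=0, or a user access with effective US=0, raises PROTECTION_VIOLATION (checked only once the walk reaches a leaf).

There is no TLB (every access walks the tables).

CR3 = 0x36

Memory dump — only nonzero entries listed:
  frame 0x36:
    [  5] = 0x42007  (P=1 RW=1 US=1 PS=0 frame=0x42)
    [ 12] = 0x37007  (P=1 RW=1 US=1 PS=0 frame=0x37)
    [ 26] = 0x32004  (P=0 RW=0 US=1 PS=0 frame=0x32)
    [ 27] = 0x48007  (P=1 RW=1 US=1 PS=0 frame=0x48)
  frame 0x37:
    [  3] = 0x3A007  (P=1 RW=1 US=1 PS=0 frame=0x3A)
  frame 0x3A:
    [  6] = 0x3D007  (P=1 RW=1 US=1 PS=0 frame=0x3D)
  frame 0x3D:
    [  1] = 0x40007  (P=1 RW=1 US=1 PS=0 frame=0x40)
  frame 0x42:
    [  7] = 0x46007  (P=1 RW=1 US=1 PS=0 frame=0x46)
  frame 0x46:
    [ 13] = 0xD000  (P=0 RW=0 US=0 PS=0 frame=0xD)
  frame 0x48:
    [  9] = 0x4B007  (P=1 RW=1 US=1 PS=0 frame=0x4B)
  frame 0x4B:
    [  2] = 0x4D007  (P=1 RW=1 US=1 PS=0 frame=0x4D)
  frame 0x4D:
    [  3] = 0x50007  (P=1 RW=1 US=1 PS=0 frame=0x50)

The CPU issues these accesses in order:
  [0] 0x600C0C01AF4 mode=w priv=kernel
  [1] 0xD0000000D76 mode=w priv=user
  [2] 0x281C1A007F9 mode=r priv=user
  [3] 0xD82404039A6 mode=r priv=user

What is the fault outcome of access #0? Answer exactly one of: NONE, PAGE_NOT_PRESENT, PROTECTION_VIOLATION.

Per-access translation:
#0 VA=0x600C0C01AF4 (w,kernel):
  L0: frame=0x36 idx=12 entry=0x37007 [P=1 RW=1 US=1 PS=0]
  L1: frame=0x37 idx=3 entry=0x3A007 [P=1 RW=1 US=1 PS=0]
  L2: frame=0x3A idx=6 entry=0x3D007 [P=1 RW=1 US=1 PS=0]
  L3: frame=0x3D idx=1 entry=0x40007 [P=1 RW=1 US=1 PS=0]
  ⇒ phys 0x40AF4  [4 reads]
#1 VA=0xD0000000D76 (w,user):
  L0: frame=0x36 idx=26 entry=0x32004 [P=0 RW=0 US=1 PS=0]
  ⇒ fault: PAGE_NOT_PRESENT  — 1 lookups
#2 VA=0x281C1A007F9 (r,user):
  L0: frame=0x36 idx=5 entry=0x42007 [P=1 RW=1 US=1 PS=0]
  L1: frame=0x42 idx=7 entry=0x46007 [P=1 RW=1 US=1 PS=0]
  L2: frame=0x46 idx=13 entry=0xD000 [P=0 RW=0 US=0 PS=0]
  ⇒ fault: PAGE_NOT_PRESENT  — 3 lookups
#3 VA=0xD82404039A6 (r,user):
  L0: frame=0x36 idx=27 entry=0x48007 [P=1 RW=1 US=1 PS=0]
  L1: frame=0x48 idx=9 entry=0x4B007 [P=1 RW=1 US=1 PS=0]
  L2: frame=0x4B idx=2 entry=0x4D007 [P=1 RW=1 US=1 PS=0]
  L3: frame=0x4D idx=3 entry=0x50007 [P=1 RW=1 US=1 PS=0]
  ⇒ phys 0x509A6  [4 reads]

Access #0 fault: NONE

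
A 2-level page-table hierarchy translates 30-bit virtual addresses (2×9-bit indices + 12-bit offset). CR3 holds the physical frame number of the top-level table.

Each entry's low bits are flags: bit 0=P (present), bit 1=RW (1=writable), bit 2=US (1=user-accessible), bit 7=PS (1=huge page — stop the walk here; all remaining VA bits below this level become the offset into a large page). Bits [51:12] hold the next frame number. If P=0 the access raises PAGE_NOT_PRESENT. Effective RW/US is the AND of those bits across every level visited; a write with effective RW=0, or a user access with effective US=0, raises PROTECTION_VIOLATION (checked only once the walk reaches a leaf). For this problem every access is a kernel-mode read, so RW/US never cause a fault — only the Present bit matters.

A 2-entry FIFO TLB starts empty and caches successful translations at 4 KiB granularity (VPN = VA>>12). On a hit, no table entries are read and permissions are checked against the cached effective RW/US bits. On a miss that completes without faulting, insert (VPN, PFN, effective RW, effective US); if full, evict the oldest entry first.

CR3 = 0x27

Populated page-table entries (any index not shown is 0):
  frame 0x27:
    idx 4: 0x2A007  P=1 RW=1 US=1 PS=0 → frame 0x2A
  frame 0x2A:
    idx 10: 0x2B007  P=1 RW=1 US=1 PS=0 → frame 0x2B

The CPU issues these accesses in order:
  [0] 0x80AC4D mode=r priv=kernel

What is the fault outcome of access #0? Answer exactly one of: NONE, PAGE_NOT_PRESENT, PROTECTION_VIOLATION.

Per-access translation:
#0 VA=0x80AC4D (r,kernel):
  L0 @0x27[4] → 0x2A007  P=1,RW=1,US=1,PS=0
  L1 @0x2A[10] → 0x2B007  P=1,RW=1,US=1,PS=0
  ⇒ phys 0x2BC4D  [2 reads]

Access #0 fault: NONE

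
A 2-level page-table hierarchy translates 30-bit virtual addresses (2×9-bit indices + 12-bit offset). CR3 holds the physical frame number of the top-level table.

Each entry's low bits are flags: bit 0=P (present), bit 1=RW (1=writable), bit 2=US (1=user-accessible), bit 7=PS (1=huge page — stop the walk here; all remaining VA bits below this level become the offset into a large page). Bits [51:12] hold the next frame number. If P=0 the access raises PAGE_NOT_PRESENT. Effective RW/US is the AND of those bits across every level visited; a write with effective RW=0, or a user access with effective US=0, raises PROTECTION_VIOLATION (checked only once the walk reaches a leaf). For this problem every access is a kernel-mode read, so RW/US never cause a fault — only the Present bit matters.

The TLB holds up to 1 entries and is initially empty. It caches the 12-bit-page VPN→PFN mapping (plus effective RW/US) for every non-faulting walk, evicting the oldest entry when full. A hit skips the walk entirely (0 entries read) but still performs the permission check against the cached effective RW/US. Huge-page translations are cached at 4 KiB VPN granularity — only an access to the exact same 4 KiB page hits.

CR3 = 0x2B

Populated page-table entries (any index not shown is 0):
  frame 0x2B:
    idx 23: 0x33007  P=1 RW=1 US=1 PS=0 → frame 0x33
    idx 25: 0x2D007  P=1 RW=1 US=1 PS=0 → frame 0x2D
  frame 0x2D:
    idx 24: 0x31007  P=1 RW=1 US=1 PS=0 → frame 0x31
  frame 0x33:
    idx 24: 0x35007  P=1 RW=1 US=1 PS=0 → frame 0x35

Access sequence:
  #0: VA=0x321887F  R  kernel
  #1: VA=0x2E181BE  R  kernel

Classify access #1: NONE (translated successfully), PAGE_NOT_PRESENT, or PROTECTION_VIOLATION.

Per-access translation:
#0 VA=0x321887F (r,kernel):
  L0 @0x2B[25] → 0x2D007  P=1,RW=1,US=1,PS=0
  L1 @0x2D[24] → 0x31007  P=1,RW=1,US=1,PS=0
  → PA=0x3187F  (2 entries read)
#1 VA=0x2E181BE (r,kernel):
  L0 @0x2B[23] → 0x33007  P=1,RW=1,US=1,PS=0
  L1 @0x33[24] → 0x35007  P=1,RW=1,US=1,PS=0
  → PA=0x351BE  (2 entries read)

Access #1 fault: NONE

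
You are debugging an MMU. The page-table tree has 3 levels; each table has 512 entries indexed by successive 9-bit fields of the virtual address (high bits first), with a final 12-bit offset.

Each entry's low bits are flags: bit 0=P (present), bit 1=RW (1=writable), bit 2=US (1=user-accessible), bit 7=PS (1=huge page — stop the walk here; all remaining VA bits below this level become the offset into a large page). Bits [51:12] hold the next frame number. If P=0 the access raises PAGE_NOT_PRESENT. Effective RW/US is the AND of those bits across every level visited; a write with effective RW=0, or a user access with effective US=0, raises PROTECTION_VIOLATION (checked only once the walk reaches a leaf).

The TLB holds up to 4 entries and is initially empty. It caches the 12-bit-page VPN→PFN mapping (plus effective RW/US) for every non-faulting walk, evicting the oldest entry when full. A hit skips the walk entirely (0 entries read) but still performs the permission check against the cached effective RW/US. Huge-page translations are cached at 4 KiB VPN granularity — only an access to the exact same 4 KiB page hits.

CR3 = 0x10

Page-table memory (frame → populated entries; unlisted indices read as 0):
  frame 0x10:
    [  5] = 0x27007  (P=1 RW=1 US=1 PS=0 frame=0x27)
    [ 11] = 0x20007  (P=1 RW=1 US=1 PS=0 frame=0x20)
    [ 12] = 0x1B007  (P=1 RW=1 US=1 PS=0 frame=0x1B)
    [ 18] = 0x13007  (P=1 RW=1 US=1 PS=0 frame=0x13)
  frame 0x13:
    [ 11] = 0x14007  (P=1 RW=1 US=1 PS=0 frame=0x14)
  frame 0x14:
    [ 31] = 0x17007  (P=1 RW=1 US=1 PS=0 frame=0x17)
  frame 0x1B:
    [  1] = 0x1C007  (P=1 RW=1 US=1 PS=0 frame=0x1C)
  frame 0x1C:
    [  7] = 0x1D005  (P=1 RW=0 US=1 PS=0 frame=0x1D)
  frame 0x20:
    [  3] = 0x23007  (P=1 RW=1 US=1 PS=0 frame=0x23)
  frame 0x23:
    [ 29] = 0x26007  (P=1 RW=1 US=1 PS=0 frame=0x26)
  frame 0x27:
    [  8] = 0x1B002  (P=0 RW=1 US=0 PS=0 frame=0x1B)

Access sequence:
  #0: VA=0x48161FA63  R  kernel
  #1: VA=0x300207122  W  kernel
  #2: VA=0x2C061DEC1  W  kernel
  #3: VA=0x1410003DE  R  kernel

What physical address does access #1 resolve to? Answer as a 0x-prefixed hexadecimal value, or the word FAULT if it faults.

Per-access translation:
#0 VA=0x48161FA63 (r,kernel):
  [0] read 0x10 idx=18: raw=0x13007 flags P=1 W=1 U=1 S=0
  [1] read 0x13 idx=11: raw=0x14007 flags P=1 W=1 U=1 S=0
  [2] read 0x14 idx=31: raw=0x17007 flags P=1 W=1 U=1 S=0
  → PA=0x17A63  (3 entries read)
#1 VA=0x300207122 (w,kernel):
  [0] read 0x10 idx=12: raw=0x1B007 flags P=1 W=1 U=1 S=0
  [1] read 0x1B idx=1: raw=0x1C007 flags P=1 W=1 U=1 S=0
  [2] read 0x1C idx=7: raw=0x1D005 flags P=1 W=0 U=1 S=0
  → PROTECTION_VIOLATION  (3 entries read)
#2 VA=0x2C061DEC1 (w,kernel):
  [0] read 0x10 idx=11: raw=0x20007 flags P=1 W=1 U=1 S=0
  [1] read 0x20 idx=3: raw=0x23007 flags P=1 W=1 U=1 S=0
  [2] read 0x23 idx=29: raw=0x26007 flags P=1 W=1 U=1 S=0
  → PA=0x26EC1  (3 entries read)
#3 VA=0x1410003DE (r,kernel):
  [0] read 0x10 idx=5: raw=0x27007 flags P=1 W=1 U=1 S=0
  [1] read 0x27 idx=8: raw=0x1B002 flags P=0 W=1 U=0 S=0
  → PAGE_NOT_PRESENT  (2 entries read)

Access #1 PA: FAULT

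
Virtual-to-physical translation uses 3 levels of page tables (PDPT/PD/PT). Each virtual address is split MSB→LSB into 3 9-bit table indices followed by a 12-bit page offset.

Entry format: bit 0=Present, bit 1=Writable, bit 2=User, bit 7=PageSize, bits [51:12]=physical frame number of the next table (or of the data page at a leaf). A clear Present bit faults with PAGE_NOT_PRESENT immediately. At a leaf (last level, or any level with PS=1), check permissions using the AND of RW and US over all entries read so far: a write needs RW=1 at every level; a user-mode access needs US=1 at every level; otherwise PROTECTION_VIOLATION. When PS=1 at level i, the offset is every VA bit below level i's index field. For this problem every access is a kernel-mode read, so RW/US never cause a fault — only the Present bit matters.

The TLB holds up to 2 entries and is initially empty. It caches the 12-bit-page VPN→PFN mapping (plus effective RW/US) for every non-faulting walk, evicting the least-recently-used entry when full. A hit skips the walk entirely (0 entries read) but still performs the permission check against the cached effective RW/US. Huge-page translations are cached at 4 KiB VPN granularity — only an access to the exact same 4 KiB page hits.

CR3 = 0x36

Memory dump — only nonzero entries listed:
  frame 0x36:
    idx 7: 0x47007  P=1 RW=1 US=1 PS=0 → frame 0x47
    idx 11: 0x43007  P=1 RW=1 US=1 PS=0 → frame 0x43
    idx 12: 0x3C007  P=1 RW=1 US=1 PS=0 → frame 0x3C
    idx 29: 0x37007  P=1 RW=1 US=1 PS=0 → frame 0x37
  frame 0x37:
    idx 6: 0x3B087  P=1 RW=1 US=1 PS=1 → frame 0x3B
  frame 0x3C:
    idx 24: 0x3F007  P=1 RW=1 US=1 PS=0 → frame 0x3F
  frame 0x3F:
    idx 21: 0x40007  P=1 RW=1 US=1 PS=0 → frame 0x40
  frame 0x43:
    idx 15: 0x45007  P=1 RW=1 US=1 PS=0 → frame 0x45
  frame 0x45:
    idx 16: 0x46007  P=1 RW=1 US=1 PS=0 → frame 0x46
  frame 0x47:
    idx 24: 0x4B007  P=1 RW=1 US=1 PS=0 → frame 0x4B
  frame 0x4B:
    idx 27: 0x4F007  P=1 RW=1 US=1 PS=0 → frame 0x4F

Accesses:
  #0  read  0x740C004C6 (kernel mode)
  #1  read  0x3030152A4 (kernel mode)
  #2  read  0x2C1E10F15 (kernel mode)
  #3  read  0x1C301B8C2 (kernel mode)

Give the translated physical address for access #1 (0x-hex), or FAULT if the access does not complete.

Trace:
#0 VA=0x740C004C6 (r,kernel):
  lvl0: tbl 0x36, slot 29 ⇒ 0x37007 (P1/RW1/US1/PS0)
  lvl1: tbl 0x37, slot 6 ⇒ 0x3B087 (P1/RW1/US1/PS1)
  ✓ 0x3B4C6 (huge @L1)  — 2 lookups
#1 VA=0x3030152A4 (r,kernel):
  lvl0: tbl 0x36, slot 12 ⇒ 0x3C007 (P1/RW1/US1/PS0)
  lvl1: tbl 0x3C, slot 24 ⇒ 0x3F007 (P1/RW1/US1/PS0)
  lvl2: tbl 0x3F, slot 21 ⇒ 0x40007 (P1/RW1/US1/PS0)
  ✓ 0x402A4  — 3 lookups
#2 VA=0x2C1E10F15 (r,kernel):
  lvl0: tbl 0x36, slot 11 ⇒ 0x43007 (P1/RW1/US1/PS0)
  lvl1: tbl 0x43, slot 15 ⇒ 0x45007 (P1/RW1/US1/PS0)
  lvl2: tbl 0x45, slot 16 ⇒ 0x46007 (P1/RW1/US1/PS0)
  ✓ 0x46F15  — 3 lookups
#3 VA=0x1C301B8C2 (r,kernel):
  lvl0: tbl 0x36, slot 7 ⇒ 0x47007 (P1/RW1/US1/PS0)
  lvl1: tbl 0x47, slot 24 ⇒ 0x4B007 (P1/RW1/US1/PS0)
  lvl2: tbl 0x4B, slot 27 ⇒ 0x4F007 (P1/RW1/US1/PS0)
  ✓ 0x4F8C2  — 3 lookups

Access #1 PA: 0x402A4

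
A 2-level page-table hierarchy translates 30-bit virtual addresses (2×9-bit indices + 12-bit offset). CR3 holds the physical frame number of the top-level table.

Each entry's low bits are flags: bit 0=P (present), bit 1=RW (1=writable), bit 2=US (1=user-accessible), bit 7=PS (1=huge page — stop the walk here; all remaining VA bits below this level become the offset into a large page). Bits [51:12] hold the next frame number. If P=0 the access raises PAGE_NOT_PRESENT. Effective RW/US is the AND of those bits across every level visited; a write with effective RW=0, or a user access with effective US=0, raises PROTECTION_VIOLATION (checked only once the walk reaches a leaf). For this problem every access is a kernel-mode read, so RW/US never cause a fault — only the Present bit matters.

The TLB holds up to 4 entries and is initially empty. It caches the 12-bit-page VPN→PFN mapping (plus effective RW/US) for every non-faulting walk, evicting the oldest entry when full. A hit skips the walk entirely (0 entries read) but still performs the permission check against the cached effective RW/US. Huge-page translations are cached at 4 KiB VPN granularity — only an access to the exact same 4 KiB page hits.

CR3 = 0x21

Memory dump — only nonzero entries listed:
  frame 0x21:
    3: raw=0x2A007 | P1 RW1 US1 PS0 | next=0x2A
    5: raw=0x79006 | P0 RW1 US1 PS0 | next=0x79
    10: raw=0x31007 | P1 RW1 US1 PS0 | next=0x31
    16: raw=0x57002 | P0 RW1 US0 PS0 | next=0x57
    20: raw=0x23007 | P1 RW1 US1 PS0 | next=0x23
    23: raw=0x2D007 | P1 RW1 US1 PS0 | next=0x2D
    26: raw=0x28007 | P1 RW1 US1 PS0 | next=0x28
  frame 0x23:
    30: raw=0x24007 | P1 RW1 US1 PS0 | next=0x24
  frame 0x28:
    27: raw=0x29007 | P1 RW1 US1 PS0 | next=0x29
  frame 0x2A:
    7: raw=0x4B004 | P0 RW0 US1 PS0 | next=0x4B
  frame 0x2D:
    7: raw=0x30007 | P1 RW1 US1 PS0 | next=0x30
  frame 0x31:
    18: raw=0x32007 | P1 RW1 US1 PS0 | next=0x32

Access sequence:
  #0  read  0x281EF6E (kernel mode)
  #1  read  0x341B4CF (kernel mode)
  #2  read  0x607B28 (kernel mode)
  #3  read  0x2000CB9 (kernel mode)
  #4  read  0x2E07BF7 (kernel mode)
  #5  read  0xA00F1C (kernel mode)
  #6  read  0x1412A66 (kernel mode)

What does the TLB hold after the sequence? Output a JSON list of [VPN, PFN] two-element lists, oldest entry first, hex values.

Per-access translation:
#0 VA=0x281EF6E (r,kernel):
  L0 @0x21[20] → 0x23007  P=1,RW=1,US=1,PS=0
  L1 @0x23[30] → 0x24007  P=1,RW=1,US=1,PS=0
  ✓ 0x24F6E  — 2 lookups
#1 VA=0x341B4CF (r,kernel):
  L0 @0x21[26] → 0x28007  P=1,RW=1,US=1,PS=0
  L1 @0x28[27] → 0x29007  P=1,RW=1,US=1,PS=0
  ✓ 0x294CF  — 2 lookups
#2 VA=0x607B28 (r,kernel):
  L0 @0x21[3] → 0x2A007  P=1,RW=1,US=1,PS=0
  L1 @0x2A[7] → 0x4B004  P=0,RW=0,US=1,PS=0
  ⇒ fault: PAGE_NOT_PRESENT  — 2 lookups
#3 VA=0x2000CB9 (r,kernel):
  L0 @0x21[16] → 0x57002  P=0,RW=1,US=0,PS=0
  ⇒ fault: PAGE_NOT_PRESENT  — 1 lookups
#4 VA=0x2E07BF7 (r,kernel):
  L0 @0x21[23] → 0x2D007  P=1,RW=1,US=1,PS=0
  L1 @0x2D[7] → 0x30007  P=1,RW=1,US=1,PS=0
  ✓ 0x30BF7  — 2 lookups
#5 VA=0xA00F1C (r,kernel):
  L0 @0x21[5] → 0x79006  P=0,RW=1,US=1,PS=0
  ⇒ fault: PAGE_NOT_PRESENT  — 1 lookups
#6 VA=0x1412A66 (r,kernel):
  L0 @0x21[10] → 0x31007  P=1,RW=1,US=1,PS=0
  L1 @0x31[18] → 0x32007  P=1,RW=1,US=1,PS=0
  ✓ 0x32A66  — 2 lookups

TLB: [["0x281E", "0x24"], ["0x341B", "0x29"], ["0x2E07", "0x30"], ["0x1412", "0x32"]]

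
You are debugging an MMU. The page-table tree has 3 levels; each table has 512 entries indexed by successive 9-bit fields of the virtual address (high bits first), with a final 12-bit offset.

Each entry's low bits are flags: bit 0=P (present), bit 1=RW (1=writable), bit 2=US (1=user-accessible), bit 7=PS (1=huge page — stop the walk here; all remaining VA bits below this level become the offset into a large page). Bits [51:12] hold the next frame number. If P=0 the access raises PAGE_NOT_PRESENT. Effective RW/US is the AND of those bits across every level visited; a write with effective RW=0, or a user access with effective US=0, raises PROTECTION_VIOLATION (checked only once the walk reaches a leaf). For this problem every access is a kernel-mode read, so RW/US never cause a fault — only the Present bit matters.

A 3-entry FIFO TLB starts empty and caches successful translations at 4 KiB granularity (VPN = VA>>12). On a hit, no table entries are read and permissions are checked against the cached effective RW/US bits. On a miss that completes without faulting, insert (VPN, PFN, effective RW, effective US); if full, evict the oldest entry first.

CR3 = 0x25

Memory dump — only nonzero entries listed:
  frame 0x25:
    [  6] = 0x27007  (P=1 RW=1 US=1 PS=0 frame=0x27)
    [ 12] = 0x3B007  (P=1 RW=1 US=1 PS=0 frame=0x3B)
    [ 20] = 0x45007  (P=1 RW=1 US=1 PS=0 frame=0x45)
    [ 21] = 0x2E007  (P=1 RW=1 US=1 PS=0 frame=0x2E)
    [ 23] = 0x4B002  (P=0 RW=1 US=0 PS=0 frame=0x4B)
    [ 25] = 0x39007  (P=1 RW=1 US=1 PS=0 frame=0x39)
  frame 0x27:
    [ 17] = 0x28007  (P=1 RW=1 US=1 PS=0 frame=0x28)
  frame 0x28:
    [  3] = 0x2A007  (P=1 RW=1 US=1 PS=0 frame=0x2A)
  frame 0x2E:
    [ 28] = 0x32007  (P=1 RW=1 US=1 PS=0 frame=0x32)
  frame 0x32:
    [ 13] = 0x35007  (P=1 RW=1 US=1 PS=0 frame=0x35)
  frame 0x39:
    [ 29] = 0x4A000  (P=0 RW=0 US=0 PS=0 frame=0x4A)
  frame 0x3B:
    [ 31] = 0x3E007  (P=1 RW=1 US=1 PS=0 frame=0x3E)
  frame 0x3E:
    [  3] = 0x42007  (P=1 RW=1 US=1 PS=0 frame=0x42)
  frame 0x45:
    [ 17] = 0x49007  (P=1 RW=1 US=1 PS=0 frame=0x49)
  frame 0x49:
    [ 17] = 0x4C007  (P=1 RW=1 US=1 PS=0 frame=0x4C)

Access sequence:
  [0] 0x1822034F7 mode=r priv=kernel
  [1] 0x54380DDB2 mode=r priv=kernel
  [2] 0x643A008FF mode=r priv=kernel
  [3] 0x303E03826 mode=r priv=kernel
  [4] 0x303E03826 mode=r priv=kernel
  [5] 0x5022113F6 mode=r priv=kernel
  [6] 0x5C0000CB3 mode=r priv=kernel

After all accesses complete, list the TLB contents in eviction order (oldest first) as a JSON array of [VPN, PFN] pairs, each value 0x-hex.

Trace:
#0 VA=0x1822034F7 (r,kernel):
  [0] read 0x25 idx=6: raw=0x27007 flags P=1 W=1 U=1 S=0
  [1] read 0x27 idx=17: raw=0x28007 flags P=1 W=1 U=1 S=0
  [2] read 0x28 idx=3: raw=0x2A007 flags P=1 W=1 U=1 S=0
  → PA=0x2A4F7  (3 entries read)
#1 VA=0x54380DDB2 (r,kernel):
  [0] read 0x25 idx=21: raw=0x2E007 flags P=1 W=1 U=1 S=0
  [1] read 0x2E idx=28: raw=0x32007 flags P=1 W=1 U=1 S=0
  [2] read 0x32 idx=13: raw=0x35007 flags P=1 W=1 U=1 S=0
  → PA=0x35DB2  (3 entries read)
#2 VA=0x643A008FF (r,kernel):
  [0] read 0x25 idx=25: raw=0x39007 flags P=1 W=1 U=1 S=0
  [1] read 0x39 idx=29: raw=0x4A000 flags P=0 W=0 U=0 S=0
  ✗ PAGE_NOT_PRESENT  [2 reads]
#3 VA=0x303E03826 (r,kernel):
  [0] read 0x25 idx=12: raw=0x3B007 flags P=1 W=1 U=1 S=0
  [1] read 0x3B idx=31: raw=0x3E007 flags P=1 W=1 U=1 S=0
  [2] read 0x3E idx=3: raw=0x42007 flags P=1 W=1 U=1 S=0
  → PA=0x42826  (3 entries read)
#4 VA=0x303E03826 (r,kernel):
  TLB hit vpn=0x303E03 → PA=0x42826
#5 VA=0x5022113F6 (r,kernel):
  [0] read 0x25 idx=20: raw=0x45007 flags P=1 W=1 U=1 S=0
  [1] read 0x45 idx=17: raw=0x49007 flags P=1 W=1 U=1 S=0
  [2] read 0x49 idx=17: raw=0x4C007 flags P=1 W=1 U=1 S=0
  → PA=0x4C3F6  (3 entries read)
#6 VA=0x5C0000CB3 (r,kernel):
  [0] read 0x25 idx=23: raw=0x4B002 flags P=0 W=1 U=0 S=0
  ✗ PAGE_NOT_PRESENT  [1 reads]

TLB: [["0x54380D", "0x35"], ["0x303E03", "0x42"], ["0x502211", "0x4C"]]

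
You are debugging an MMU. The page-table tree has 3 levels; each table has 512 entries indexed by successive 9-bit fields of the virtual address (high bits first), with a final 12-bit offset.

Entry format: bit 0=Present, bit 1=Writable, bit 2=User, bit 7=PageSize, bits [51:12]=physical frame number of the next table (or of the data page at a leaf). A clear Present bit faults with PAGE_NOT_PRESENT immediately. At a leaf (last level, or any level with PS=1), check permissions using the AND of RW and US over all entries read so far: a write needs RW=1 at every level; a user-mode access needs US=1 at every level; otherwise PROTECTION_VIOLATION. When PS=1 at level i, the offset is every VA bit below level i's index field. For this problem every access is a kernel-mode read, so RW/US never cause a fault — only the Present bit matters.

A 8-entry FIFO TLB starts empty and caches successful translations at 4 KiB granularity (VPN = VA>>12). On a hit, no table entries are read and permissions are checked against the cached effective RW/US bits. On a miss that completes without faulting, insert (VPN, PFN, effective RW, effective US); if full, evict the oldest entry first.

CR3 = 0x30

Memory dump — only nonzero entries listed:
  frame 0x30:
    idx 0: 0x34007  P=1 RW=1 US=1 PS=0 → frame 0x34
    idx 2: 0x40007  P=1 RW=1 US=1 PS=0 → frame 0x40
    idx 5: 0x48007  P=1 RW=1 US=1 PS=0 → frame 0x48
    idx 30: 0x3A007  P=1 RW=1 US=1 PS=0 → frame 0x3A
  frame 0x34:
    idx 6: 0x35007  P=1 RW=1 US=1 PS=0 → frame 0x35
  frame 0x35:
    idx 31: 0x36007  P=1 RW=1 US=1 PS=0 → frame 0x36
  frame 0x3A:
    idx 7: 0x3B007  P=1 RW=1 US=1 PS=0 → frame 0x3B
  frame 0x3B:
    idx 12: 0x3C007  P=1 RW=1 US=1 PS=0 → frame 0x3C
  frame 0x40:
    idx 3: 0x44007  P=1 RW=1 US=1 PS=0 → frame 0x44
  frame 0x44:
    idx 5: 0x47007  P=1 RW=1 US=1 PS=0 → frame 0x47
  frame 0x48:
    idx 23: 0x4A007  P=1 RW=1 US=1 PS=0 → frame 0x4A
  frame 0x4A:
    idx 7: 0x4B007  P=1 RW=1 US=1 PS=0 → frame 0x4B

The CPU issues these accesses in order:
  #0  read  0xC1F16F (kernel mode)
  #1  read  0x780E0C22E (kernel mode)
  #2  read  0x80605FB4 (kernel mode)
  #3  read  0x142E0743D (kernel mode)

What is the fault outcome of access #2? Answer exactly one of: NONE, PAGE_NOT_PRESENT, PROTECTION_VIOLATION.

Walk each access:
#0 VA=0xC1F16F (r,kernel):
  L0 @0x30[0] → 0x34007  P=1,RW=1,US=1,PS=0
  L1 @0x34[6] → 0x35007  P=1,RW=1,US=1,PS=0
  L2 @0x35[31] → 0x36007  P=1,RW=1,US=1,PS=0
  → PA=0x3616F  (3 entries read)
#1 VA=0x780E0C22E (r,kernel):
  L0 @0x30[30] → 0x3A007  P=1,RW=1,US=1,PS=0
  L1 @0x3A[7] → 0x3B007  P=1,RW=1,US=1,PS=0
  L2 @0x3B[12] → 0x3C007  P=1,RW=1,US=1,PS=0
  → PA=0x3C22E  (3 entries read)
#2 VA=0x80605FB4 (r,kernel):
  L0 @0x30[2] → 0x40007  P=1,RW=1,US=1,PS=0
  L1 @0x40[3] → 0x44007  P=1,RW=1,US=1,PS=0
  L2 @0x44[5] → 0x47007  P=1,RW=1,US=1,PS=0
  → PA=0x47FB4  (3 entries read)
#3 VA=0x142E0743D (r,kernel):
  L0 @0x30[5] → 0x48007  P=1,RW=1,US=1,PS=0
  L1 @0x48[23] → 0x4A007  P=1,RW=1,US=1,PS=0
  L2 @0x4A[7] → 0x4B007  P=1,RW=1,US=1,PS=0
  → PA=0x4B43D  (3 entries read)

Access #2 fault: NONE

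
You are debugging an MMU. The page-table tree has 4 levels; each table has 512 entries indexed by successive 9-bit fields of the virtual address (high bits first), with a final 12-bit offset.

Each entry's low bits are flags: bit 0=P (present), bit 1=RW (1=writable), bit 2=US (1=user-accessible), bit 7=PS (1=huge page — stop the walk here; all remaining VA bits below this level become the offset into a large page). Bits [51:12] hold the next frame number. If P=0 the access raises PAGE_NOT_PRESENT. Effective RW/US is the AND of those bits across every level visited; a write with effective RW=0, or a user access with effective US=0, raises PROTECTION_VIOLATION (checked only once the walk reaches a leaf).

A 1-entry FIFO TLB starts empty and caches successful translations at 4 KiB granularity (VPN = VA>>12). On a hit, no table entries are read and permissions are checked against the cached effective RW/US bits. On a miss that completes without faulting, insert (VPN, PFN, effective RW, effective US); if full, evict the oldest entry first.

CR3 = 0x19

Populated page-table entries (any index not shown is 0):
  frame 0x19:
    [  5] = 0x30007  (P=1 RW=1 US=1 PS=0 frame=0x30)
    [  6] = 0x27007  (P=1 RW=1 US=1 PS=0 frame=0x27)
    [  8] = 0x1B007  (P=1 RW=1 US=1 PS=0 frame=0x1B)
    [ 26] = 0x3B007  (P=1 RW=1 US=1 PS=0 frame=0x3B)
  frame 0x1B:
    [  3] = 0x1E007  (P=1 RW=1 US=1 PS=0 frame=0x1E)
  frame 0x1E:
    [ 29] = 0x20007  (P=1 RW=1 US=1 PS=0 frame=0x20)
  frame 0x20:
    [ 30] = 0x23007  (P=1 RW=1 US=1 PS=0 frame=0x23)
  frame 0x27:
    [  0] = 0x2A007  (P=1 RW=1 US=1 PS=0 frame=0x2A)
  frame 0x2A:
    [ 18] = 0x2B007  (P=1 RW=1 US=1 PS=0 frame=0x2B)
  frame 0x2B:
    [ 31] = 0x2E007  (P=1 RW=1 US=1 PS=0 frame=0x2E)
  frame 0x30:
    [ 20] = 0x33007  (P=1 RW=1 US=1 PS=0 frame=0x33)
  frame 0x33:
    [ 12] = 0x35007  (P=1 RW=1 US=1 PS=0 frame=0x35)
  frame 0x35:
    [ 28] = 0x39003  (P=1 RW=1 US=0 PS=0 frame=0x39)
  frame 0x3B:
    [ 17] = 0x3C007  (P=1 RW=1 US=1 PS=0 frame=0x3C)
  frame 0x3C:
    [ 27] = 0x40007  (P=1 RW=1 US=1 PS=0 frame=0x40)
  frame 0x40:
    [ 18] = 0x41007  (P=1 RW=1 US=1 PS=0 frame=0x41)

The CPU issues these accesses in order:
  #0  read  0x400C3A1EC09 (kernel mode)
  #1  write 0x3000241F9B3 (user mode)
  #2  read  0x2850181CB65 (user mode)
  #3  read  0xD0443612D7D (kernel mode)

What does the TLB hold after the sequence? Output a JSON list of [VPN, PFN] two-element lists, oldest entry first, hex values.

Trace:
#0 VA=0x400C3A1EC09 (r,kernel):
  lvl0: tbl 0x19, slot 8 ⇒ 0x1B007 (P1/RW1/US1/PS0)
  lvl1: tbl 0x1B, slot 3 ⇒ 0x1E007 (P1/RW1/US1/PS0)
  lvl2: tbl 0x1E, slot 29 ⇒ 0x20007 (P1/RW1/US1/PS0)
  lvl3: tbl 0x20, slot 30 ⇒ 0x23007 (P1/RW1/US1/PS0)
  ✓ 0x23C09  — 4 lookups
#1 VA=0x3000241F9B3 (w,user):
  lvl0: tbl 0x19, slot 6 ⇒ 0x27007 (P1/RW1/US1/PS0)
  lvl1: tbl 0x27, slot 0 ⇒ 0x2A007 (P1/RW1/US1/PS0)
  lvl2: tbl 0x2A, slot 18 ⇒ 0x2B007 (P1/RW1/US1/PS0)
  lvl3: tbl 0x2B, slot 31 ⇒ 0x2E007 (P1/RW1/US1/PS0)
  ✓ 0x2E9B3  — 4 lookups
#2 VA=0x2850181CB65 (r,user):
  lvl0: tbl 0x19, slot 5 ⇒ 0x30007 (P1/RW1/US1/PS0)
  lvl1: tbl 0x30, slot 20 ⇒ 0x33007 (P1/RW1/US1/PS0)
  lvl2: tbl 0x33, slot 12 ⇒ 0x35007 (P1/RW1/US1/PS0)
  lvl3: tbl 0x35, slot 28 ⇒ 0x39003 (P1/RW1/US0/PS0)
  → PROTECTION_VIOLATION  (4 entries read)
#3 VA=0xD0443612D7D (r,kernel):
  lvl0: tbl 0x19, slot 26 ⇒ 0x3B007 (P1/RW1/US1/PS0)
  lvl1: tbl 0x3B, slot 17 ⇒ 0x3C007 (P1/RW1/US1/PS0)
  lvl2: tbl 0x3C, slot 27 ⇒ 0x40007 (P1/RW1/US1/PS0)
  lvl3: tbl 0x40, slot 18 ⇒ 0x41007 (P1/RW1/US1/PS0)
  ✓ 0x41D7D  — 4 lookups

TLB: [["0xD0443612", "0x41"]]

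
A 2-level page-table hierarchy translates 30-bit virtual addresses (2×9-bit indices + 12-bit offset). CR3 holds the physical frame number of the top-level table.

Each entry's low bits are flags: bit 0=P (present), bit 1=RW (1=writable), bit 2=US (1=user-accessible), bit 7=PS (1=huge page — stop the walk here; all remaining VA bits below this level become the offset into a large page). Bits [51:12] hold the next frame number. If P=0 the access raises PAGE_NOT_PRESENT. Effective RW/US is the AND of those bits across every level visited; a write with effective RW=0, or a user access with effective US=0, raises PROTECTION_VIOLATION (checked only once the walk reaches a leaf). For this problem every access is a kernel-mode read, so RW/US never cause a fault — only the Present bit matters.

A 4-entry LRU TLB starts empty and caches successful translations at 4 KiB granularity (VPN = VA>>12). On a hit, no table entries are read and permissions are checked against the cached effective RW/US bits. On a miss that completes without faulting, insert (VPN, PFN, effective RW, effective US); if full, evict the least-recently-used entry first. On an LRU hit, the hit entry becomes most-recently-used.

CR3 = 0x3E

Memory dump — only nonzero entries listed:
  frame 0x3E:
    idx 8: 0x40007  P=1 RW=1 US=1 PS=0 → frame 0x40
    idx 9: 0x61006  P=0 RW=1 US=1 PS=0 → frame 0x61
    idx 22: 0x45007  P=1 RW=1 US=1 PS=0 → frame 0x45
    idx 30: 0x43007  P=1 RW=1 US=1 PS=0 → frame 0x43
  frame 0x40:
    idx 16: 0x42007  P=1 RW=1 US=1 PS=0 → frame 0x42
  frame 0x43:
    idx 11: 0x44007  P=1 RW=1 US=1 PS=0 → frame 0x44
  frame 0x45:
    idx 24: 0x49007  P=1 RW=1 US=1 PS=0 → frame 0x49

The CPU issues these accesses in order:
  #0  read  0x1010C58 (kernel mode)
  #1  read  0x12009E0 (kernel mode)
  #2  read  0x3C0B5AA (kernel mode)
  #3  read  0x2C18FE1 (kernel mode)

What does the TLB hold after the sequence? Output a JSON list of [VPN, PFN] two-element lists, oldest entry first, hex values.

Per-access translation:
#0 VA=0x1010C58 (r,kernel):
  lvl0: tbl 0x3E, slot 8 ⇒ 0x40007 (P1/RW1/US1/PS0)
  lvl1: tbl 0x40, slot 16 ⇒ 0x42007 (P1/RW1/US1/PS0)
  → PA=0x42C58  (2 entries read)
#1 VA=0x12009E0 (r,kernel):
  lvl0: tbl 0x3E, slot 9 ⇒ 0x61006 (P0/RW1/US1/PS0)
  → PAGE_NOT_PRESENT  (1 entries read)
#2 VA=0x3C0B5AA (r,kernel):
  lvl0: tbl 0x3E, slot 30 ⇒ 0x43007 (P1/RW1/US1/PS0)
  lvl1: tbl 0x43, slot 11 ⇒ 0x44007 (P1/RW1/US1/PS0)
  → PA=0x445AA  (2 entries read)
#3 VA=0x2C18FE1 (r,kernel):
  lvl0: tbl 0x3E, slot 22 ⇒ 0x45007 (P1/RW1/US1/PS0)
  lvl1: tbl 0x45, slot 24 ⇒ 0x49007 (P1/RW1/US1/PS0)
  → PA=0x49FE1  (2 entries read)

TLB: [["0x1010", "0x42"], ["0x3C0B", "0x44"], ["0x2C18", "0x49"]]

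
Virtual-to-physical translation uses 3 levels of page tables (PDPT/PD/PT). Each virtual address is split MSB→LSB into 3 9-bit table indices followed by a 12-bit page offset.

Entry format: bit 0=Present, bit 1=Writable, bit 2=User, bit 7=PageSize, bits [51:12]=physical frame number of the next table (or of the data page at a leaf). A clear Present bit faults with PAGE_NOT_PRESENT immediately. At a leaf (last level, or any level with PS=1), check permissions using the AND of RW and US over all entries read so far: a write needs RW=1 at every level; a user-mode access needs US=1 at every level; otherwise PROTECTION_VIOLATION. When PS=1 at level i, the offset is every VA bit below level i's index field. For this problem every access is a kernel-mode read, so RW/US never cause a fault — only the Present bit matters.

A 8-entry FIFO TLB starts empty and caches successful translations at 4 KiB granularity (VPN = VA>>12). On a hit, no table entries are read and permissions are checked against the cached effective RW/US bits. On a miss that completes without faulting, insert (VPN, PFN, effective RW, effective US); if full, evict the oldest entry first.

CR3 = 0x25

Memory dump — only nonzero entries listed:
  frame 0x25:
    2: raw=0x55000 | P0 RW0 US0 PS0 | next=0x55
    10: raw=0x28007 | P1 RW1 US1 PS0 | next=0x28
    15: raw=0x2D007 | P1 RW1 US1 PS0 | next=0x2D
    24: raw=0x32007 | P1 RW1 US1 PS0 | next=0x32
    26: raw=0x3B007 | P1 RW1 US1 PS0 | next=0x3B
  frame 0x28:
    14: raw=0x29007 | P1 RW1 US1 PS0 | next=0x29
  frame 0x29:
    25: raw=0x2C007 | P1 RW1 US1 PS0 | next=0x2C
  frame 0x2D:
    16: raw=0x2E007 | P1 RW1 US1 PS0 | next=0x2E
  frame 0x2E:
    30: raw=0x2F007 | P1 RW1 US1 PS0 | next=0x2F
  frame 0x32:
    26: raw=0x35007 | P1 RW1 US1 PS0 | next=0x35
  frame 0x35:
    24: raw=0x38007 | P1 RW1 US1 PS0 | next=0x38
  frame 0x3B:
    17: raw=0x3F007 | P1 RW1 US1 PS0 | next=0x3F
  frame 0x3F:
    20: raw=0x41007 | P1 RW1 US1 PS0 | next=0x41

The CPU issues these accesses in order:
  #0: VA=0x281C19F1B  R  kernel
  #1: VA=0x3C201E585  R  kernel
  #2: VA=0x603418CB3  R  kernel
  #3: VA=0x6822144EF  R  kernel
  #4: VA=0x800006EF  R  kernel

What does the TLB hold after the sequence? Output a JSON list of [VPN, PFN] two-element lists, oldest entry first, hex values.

Trace:
#0 VA=0x281C19F1B (r,kernel):
  lvl0: tbl 0x25, slot 10 ⇒ 0x28007 (P1/RW1/US1/PS0)
  lvl1: tbl 0x28, slot 14 ⇒ 0x29007 (P1/RW1/US1/PS0)
  lvl2: tbl 0x29, slot 25 ⇒ 0x2C007 (P1/RW1/US1/PS0)
  ⇒ phys 0x2CF1B  [3 reads]
#1 VA=0x3C201E585 (r,kernel):
  lvl0: tbl 0x25, slot 15 ⇒ 0x2D007 (P1/RW1/US1/PS0)
  lvl1: tbl 0x2D, slot 16 ⇒ 0x2E007 (P1/RW1/US1/PS0)
  lvl2: tbl 0x2E, slot 30 ⇒ 0x2F007 (P1/RW1/US1/PS0)
  ⇒ phys 0x2F585  [3 reads]
#2 VA=0x603418CB3 (r,kernel):
  lvl0: tbl 0x25, slot 24 ⇒ 0x32007 (P1/RW1/US1/PS0)
  lvl1: tbl 0x32, slot 26 ⇒ 0x35007 (P1/RW1/US1/PS0)
  lvl2: tbl 0x35, slot 24 ⇒ 0x38007 (P1/RW1/US1/PS0)
  ⇒ phys 0x38CB3  [3 reads]
#3 VA=0x6822144EF (r,kernel):
  lvl0: tbl 0x25, slot 26 ⇒ 0x3B007 (P1/RW1/US1/PS0)
  lvl1: tbl 0x3B, slot 17 ⇒ 0x3F007 (P1/RW1/US1/PS0)
  lvl2: tbl 0x3F, slot 20 ⇒ 0x41007 (P1/RW1/US1/PS0)
  ⇒ phys 0x414EF  [3 reads]
#4 VA=0x800006EF (r,kernel):
  lvl0: tbl 0x25, slot 2 ⇒ 0x55000 (P0/RW0/US0/PS0)
  ✗ PAGE_NOT_PRESENT  [1 reads]

TLB: [["0x281C19", "0x2C"], ["0x3C201E", "0x2F"], ["0x603418", "0x38"], ["0x682214", "0x41"]]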